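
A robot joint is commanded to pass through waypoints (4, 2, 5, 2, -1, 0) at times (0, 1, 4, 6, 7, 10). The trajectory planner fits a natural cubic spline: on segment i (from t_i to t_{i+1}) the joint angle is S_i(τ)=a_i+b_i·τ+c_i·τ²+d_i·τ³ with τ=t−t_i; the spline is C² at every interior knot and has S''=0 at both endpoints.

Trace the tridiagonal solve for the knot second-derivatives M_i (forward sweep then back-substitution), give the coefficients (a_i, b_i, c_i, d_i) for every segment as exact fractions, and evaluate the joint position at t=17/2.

  seg 0: a=4 b=-15473/6162 c=0 d=3149/6162
  seg 1: a=2 b=-3013/3081 c=3149/2054 d=-16153/55458
  seg 2: a=5 b=169/474 c=-3353/3081 d=493/6162
  seg 3: a=2 b=-6237/2054 c=-1874/3081 d=3973/6162
  seg 4: a=-1 b=-7144/3081 c=8171/6162 d=-8171/55458
S(17/2) = -32729/16432

Δ: Δ0=-2, Δ1=1, Δ2=-3/2, Δ3=-3, Δ4=1/3
row 1: diag=8, rhs=18; c'=3/8, d'=9/4
row 2: denom=10−3·3/8=71/8; d'=(-15−3·9/4)/(71/8)=-174/71
row 3: denom=6−2·16/71=394/71; d'=(-9−2·-174/71)/(394/71)=-291/394
row 4: denom=8−1·71/394=3081/394; d'=(20−1·-291/394)/(3081/394)=8171/3081
back: M4=8171/3081
back: M3=-291/394−71/394·8171/3081=-3748/3081
back: M2=-174/71−16/71·-3748/3081=-6706/3081
back: M1=9/4−3/8·-6706/3081=3149/1027
M: M0=0, M1=3149/1027, M2=-6706/3081, M3=-3748/3081, M4=8171/3081, M5=0
seg 0: a=4, c=M0/2=0, d=(M1−M0)/(6·1)=3149/6162, b=Δ0−h0·(2M0+M1)/6=-15473/6162
seg 1: a=2, c=M1/2=3149/2054, d=(M2−M1)/(6·3)=-16153/55458, b=Δ1−h1·(2M1+M2)/6=-3013/3081
seg 2: a=5, c=M2/2=-3353/3081, d=(M3−M2)/(6·2)=493/6162, b=Δ2−h2·(2M2+M3)/6=169/474
seg 3: a=2, c=M3/2=-1874/3081, d=(M4−M3)/(6·1)=3973/6162, b=Δ3−h3·(2M3+M4)/6=-6237/2054
seg 4: a=-1, c=M4/2=8171/6162, d=(M5−M4)/(6·3)=-8171/55458, b=Δ4−h4·(2M4+M5)/6=-7144/3081
t_q=17/2 → seg 4, τ=3/2; S=-1+-7144/3081·τ+8171/6162·τ²+-8171/55458·τ³=-32729/16432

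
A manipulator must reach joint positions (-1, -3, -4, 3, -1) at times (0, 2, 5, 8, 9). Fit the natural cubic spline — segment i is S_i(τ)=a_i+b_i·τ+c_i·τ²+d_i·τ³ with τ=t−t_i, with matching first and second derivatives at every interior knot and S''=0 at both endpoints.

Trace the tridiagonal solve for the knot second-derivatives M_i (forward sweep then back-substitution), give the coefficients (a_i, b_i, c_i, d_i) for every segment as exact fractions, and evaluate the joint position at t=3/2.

  seg 0: a=-1 b=-16/19 c=0 d=-3/76
  seg 1: a=-3 b=-25/19 c=-9/38 d=193/1026
  seg 2: a=-4 b=89/38 c=83/57 d=-499/1026
  seg 3: a=3 b=-39/19 c=-111/38 d=37/38
S(3/2) = -1457/608

Δ: Δ0=-1, Δ1=-1/3, Δ2=7/3, Δ3=-4
row 1: diag=10, rhs=4; c'=3/10, d'=2/5
row 2: denom=12−3·3/10=111/10; d'=(16−3·2/5)/(111/10)=4/3
row 3: denom=8−3·10/37=266/37; d'=(-38−3·4/3)/(266/37)=-111/19
back: M3=-111/19
back: M2=4/3−10/37·-111/19=166/57
back: M1=2/5−3/10·166/57=-9/19
M: M0=0, M1=-9/19, M2=166/57, M3=-111/19, M4=0
seg 0: a=-1, c=M0/2=0, d=(M1−M0)/(6·2)=-3/76, b=Δ0−h0·(2M0+M1)/6=-16/19
seg 1: a=-3, c=M1/2=-9/38, d=(M2−M1)/(6·3)=193/1026, b=Δ1−h1·(2M1+M2)/6=-25/19
seg 2: a=-4, c=M2/2=83/57, d=(M3−M2)/(6·3)=-499/1026, b=Δ2−h2·(2M2+M3)/6=89/38
seg 3: a=3, c=M3/2=-111/38, d=(M4−M3)/(6·1)=37/38, b=Δ3−h3·(2M3+M4)/6=-39/19
t_q=3/2 → seg 0, τ=3/2; S=-1+-16/19·τ+0·τ²+-3/76·τ³=-1457/608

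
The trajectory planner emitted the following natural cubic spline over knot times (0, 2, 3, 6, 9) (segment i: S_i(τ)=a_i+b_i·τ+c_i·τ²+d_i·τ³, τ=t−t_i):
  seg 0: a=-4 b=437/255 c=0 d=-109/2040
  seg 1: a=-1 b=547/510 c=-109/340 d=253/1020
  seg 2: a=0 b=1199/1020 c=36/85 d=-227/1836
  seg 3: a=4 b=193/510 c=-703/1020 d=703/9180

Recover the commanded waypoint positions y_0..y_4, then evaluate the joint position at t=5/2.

y_0 = S_0(0) = a_0 = -4
y_1 = S_1(0) = a_1 = -1
y_2 = S_2(0) = a_2 = 0
y_3 = S_3(0) = a_3 = 4
y_4 = S_3(3) = 1
t_q=5/2 is in segment 1 (τ=1/2); S_1(τ)=-279/544

y_0=-4 y_1=-1 y_2=0 y_3=4 y_4=1
S(5/2) = -279/544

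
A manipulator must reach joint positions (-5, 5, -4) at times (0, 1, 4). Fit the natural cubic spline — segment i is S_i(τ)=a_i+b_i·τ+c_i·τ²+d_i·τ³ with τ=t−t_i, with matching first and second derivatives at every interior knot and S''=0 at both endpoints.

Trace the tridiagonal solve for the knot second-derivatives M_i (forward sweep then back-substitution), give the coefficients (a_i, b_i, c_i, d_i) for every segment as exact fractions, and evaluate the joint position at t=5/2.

  seg 0: a=-5 b=93/8 c=0 d=-13/8
  seg 1: a=5 b=27/4 c=-39/8 d=13/24
S(5/2) = 383/64

Δ: Δ0=10, Δ1=-3
row 1: diag=8, rhs=-78; c'=3/8, d'=-39/4
back: M1=-39/4
M: M0=0, M1=-39/4, M2=0
seg 0: a=-5, c=M0/2=0, d=(M1−M0)/(6·1)=-13/8, b=Δ0−h0·(2M0+M1)/6=93/8
seg 1: a=5, c=M1/2=-39/8, d=(M2−M1)/(6·3)=13/24, b=Δ1−h1·(2M1+M2)/6=27/4
t_q=5/2 → seg 1, τ=3/2; S=5+27/4·τ+-39/8·τ²+13/24·τ³=383/64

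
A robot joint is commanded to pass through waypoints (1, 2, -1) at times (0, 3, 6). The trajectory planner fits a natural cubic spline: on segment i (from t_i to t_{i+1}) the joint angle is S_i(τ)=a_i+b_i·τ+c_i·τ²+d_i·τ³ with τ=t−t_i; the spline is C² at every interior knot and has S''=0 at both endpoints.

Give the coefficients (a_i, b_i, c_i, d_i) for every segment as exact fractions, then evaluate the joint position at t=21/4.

Δ: Δ0=1/3, Δ1=-1
row 1: diag=12, rhs=-8; c'=1/4, d'=-2/3
back: M1=-2/3
M: M0=0, M1=-2/3, M2=0
seg 0: a=1, c=M0/2=0, d=(M1−M0)/(6·3)=-1/27, b=Δ0−h0·(2M0+M1)/6=2/3
seg 1: a=2, c=M1/2=-1/3, d=(M2−M1)/(6·3)=1/27, b=Δ1−h1·(2M1+M2)/6=-1/3
t_q=21/4 → seg 1, τ=9/4; S=2+-1/3·τ+-1/3·τ²+1/27·τ³=-1/64

  seg 0: a=1 b=2/3 c=0 d=-1/27
  seg 1: a=2 b=-1/3 c=-1/3 d=1/27
S(21/4) = -1/64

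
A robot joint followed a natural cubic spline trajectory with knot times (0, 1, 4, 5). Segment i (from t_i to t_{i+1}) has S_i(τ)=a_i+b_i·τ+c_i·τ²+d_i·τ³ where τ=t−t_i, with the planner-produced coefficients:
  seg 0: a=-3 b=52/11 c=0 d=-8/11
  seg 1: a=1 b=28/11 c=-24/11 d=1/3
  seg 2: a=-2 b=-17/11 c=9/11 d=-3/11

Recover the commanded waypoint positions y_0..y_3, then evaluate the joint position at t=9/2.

y_0=-3 y_1=1 y_2=-2 y_3=-3
S(9/2) = -229/88

y_0 = S_0(0) = a_0 = -3
y_1 = S_1(0) = a_1 = 1
y_2 = S_2(0) = a_2 = -2
y_3 = S_2(1) = -3
t_q=9/2 is in segment 2 (τ=1/2); S_2(τ)=-229/88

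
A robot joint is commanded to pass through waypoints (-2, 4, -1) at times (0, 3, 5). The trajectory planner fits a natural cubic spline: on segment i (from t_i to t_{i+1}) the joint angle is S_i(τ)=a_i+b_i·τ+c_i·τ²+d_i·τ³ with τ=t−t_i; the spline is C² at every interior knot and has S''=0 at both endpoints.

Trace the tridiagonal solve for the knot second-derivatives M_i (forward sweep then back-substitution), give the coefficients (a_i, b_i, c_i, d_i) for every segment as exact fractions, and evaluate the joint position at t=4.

Δ: Δ0=2, Δ1=-5/2
row 1: diag=10, rhs=-27; c'=1/5, d'=-27/10
back: M1=-27/10
M: M0=0, M1=-27/10, M2=0
seg 0: a=-2, c=M0/2=0, d=(M1−M0)/(6·3)=-3/20, b=Δ0−h0·(2M0+M1)/6=67/20
seg 1: a=4, c=M1/2=-27/20, d=(M2−M1)/(6·2)=9/40, b=Δ1−h1·(2M1+M2)/6=-7/10
t_q=4 → seg 1, τ=1; S=4+-7/10·τ+-27/20·τ²+9/40·τ³=87/40

  seg 0: a=-2 b=67/20 c=0 d=-3/20
  seg 1: a=4 b=-7/10 c=-27/20 d=9/40
S(4) = 87/40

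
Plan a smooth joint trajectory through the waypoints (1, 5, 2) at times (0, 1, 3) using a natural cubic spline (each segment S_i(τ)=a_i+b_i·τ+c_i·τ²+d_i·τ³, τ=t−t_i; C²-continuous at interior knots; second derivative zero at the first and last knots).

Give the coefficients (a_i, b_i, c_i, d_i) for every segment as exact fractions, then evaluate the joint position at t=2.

Δ: Δ0=4, Δ1=-3/2
row 1: diag=6, rhs=-33; c'=1/3, d'=-11/2
back: M1=-11/2
M: M0=0, M1=-11/2, M2=0
seg 0: a=1, c=M0/2=0, d=(M1−M0)/(6·1)=-11/12, b=Δ0−h0·(2M0+M1)/6=59/12
seg 1: a=5, c=M1/2=-11/4, d=(M2−M1)/(6·2)=11/24, b=Δ1−h1·(2M1+M2)/6=13/6
t_q=2 → seg 1, τ=1; S=5+13/6·τ+-11/4·τ²+11/24·τ³=39/8

  seg 0: a=1 b=59/12 c=0 d=-11/12
  seg 1: a=5 b=13/6 c=-11/4 d=11/24
S(2) = 39/8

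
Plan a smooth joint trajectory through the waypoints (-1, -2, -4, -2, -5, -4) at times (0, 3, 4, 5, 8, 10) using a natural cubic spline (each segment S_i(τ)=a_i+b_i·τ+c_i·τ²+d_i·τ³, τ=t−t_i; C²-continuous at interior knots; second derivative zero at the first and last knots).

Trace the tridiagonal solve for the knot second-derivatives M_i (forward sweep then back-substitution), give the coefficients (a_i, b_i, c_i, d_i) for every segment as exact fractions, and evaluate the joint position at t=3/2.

Δ: Δ0=-1/3, Δ1=-2, Δ2=2, Δ3=-1, Δ4=1/2
row 1: diag=8, rhs=-10; c'=1/8, d'=-5/4
row 2: denom=4−1·1/8=31/8; d'=(24−1·-5/4)/(31/8)=202/31
row 3: denom=8−1·8/31=240/31; d'=(-18−1·202/31)/(240/31)=-19/6
row 4: denom=10−3·31/80=707/80; d'=(9−3·-19/6)/(707/80)=1480/707
back: M4=1480/707
back: M3=-19/6−31/80·1480/707=-8437/2121
back: M2=202/31−8/31·-8437/2121=15998/2121
back: M1=-5/4−1/8·15998/2121=-4651/2121
M: M0=0, M1=-4651/2121, M2=15998/2121, M3=-8437/2121, M4=1480/707, M5=0
seg 0: a=-1, c=M0/2=0, d=(M1−M0)/(6·3)=-4651/38178, b=Δ0−h0·(2M0+M1)/6=1079/1414
seg 1: a=-2, c=M1/2=-4651/4242, d=(M2−M1)/(6·1)=6883/4242, b=Δ1−h1·(2M1+M2)/6=-1786/707
seg 2: a=-4, c=M2/2=7999/2121, d=(M3−M2)/(6·1)=-2715/1414, b=Δ2−h2·(2M2+M3)/6=631/4242
seg 3: a=-2, c=M3/2=-8437/4242, d=(M4−M3)/(6·3)=12877/38178, b=Δ3−h3·(2M3+M4)/6=4096/2121
seg 4: a=-5, c=M4/2=740/707, d=(M5−M4)/(6·2)=-370/2121, b=Δ4−h4·(2M4+M5)/6=-3799/4242
t_q=3/2 → seg 0, τ=3/2; S=-1+1079/1414·τ+0·τ²+-4651/38178·τ³=-3015/11312

  seg 0: a=-1 b=1079/1414 c=0 d=-4651/38178
  seg 1: a=-2 b=-1786/707 c=-4651/4242 d=6883/4242
  seg 2: a=-4 b=631/4242 c=7999/2121 d=-2715/1414
  seg 3: a=-2 b=4096/2121 c=-8437/4242 d=12877/38178
  seg 4: a=-5 b=-3799/4242 c=740/707 d=-370/2121
S(3/2) = -3015/11312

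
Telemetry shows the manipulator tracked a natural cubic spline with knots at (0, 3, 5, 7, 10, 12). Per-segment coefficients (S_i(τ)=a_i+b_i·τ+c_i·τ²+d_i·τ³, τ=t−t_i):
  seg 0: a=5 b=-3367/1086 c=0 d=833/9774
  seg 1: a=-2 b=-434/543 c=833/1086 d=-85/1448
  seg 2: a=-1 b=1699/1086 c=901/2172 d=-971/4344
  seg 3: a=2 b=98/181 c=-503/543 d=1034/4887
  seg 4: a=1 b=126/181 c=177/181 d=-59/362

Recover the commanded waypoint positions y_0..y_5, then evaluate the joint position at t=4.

y_0 = S_0(0) = a_0 = 5
y_1 = S_1(0) = a_1 = -2
y_2 = S_2(0) = a_2 = -1
y_3 = S_3(0) = a_3 = 2
y_4 = S_4(0) = a_4 = 1
y_5 = S_4(2) = 5
t_q=4 is in segment 1 (τ=1); S_1(τ)=-9083/4344

y_0=5 y_1=-2 y_2=-1 y_3=2 y_4=1 y_5=5
S(4) = -9083/4344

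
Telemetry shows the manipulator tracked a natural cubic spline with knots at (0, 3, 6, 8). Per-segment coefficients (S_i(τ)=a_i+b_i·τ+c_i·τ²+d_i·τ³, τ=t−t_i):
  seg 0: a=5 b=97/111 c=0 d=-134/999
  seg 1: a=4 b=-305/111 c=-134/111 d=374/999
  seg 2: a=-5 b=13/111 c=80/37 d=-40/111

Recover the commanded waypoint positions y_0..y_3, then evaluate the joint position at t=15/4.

y_0 = S_0(0) = a_0 = 5
y_1 = S_1(0) = a_1 = 4
y_2 = S_2(0) = a_2 = -5
y_3 = S_2(2) = 1
t_q=15/4 is in segment 1 (τ=3/4); S_1(τ)=1679/1184

y_0=5 y_1=4 y_2=-5 y_3=1
S(15/4) = 1679/1184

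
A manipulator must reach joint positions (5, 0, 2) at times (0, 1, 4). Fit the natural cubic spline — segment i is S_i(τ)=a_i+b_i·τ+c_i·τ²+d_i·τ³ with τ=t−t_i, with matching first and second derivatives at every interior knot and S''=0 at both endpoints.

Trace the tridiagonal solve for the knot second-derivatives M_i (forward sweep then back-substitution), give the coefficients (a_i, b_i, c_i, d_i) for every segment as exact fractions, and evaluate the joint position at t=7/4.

Δ: Δ0=-5, Δ1=2/3
row 1: diag=8, rhs=34; c'=3/8, d'=17/4
back: M1=17/4
M: M0=0, M1=17/4, M2=0
seg 0: a=5, c=M0/2=0, d=(M1−M0)/(6·1)=17/24, b=Δ0−h0·(2M0+M1)/6=-137/24
seg 1: a=0, c=M1/2=17/8, d=(M2−M1)/(6·3)=-17/72, b=Δ1−h1·(2M1+M2)/6=-43/12
t_q=7/4 → seg 1, τ=3/4; S=0+-43/12·τ+17/8·τ²+-17/72·τ³=-815/512

  seg 0: a=5 b=-137/24 c=0 d=17/24
  seg 1: a=0 b=-43/12 c=17/8 d=-17/72
S(7/4) = -815/512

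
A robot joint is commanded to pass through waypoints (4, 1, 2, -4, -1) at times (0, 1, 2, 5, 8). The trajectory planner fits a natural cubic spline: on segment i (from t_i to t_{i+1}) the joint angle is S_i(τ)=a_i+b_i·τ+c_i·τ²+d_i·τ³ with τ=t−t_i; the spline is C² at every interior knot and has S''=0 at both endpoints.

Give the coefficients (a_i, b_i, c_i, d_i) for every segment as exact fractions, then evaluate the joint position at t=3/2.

Δ: Δ0=-3, Δ1=1, Δ2=-2, Δ3=1
row 1: diag=4, rhs=24; c'=1/4, d'=6
row 2: denom=8−1·1/4=31/4; d'=(-18−1·6)/(31/4)=-96/31
row 3: denom=12−3·12/31=336/31; d'=(18−3·-96/31)/(336/31)=141/56
back: M3=141/56
back: M2=-96/31−12/31·141/56=-57/14
back: M1=6−1/4·-57/14=393/56
M: M0=0, M1=393/56, M2=-57/14, M3=141/56, M4=0
seg 0: a=4, c=M0/2=0, d=(M1−M0)/(6·1)=131/112, b=Δ0−h0·(2M0+M1)/6=-467/112
seg 1: a=1, c=M1/2=393/112, d=(M2−M1)/(6·1)=-207/112, b=Δ1−h1·(2M1+M2)/6=-37/56
seg 2: a=2, c=M2/2=-57/28, d=(M3−M2)/(6·3)=41/112, b=Δ2−h2·(2M2+M3)/6=13/16
seg 3: a=-4, c=M3/2=141/112, d=(M4−M3)/(6·3)=-47/336, b=Δ3−h3·(2M3+M4)/6=-85/56
t_q=3/2 → seg 1, τ=1/2; S=1+-37/56·τ+393/112·τ²+-207/112·τ³=1179/896

  seg 0: a=4 b=-467/112 c=0 d=131/112
  seg 1: a=1 b=-37/56 c=393/112 d=-207/112
  seg 2: a=2 b=13/16 c=-57/28 d=41/112
  seg 3: a=-4 b=-85/56 c=141/112 d=-47/336
S(3/2) = 1179/896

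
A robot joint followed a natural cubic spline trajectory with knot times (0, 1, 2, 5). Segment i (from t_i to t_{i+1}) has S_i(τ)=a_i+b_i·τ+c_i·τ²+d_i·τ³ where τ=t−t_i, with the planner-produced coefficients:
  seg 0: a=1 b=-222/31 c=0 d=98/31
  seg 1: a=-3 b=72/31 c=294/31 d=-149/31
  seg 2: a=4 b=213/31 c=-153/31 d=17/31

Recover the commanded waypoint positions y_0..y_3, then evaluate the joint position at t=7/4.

y_0=1 y_1=-3 y_2=4 y_3=-5
S(7/4) = 4065/1984

y_0 = S_0(0) = a_0 = 1
y_1 = S_1(0) = a_1 = -3
y_2 = S_2(0) = a_2 = 4
y_3 = S_2(3) = -5
t_q=7/4 is in segment 1 (τ=3/4); S_1(τ)=4065/1984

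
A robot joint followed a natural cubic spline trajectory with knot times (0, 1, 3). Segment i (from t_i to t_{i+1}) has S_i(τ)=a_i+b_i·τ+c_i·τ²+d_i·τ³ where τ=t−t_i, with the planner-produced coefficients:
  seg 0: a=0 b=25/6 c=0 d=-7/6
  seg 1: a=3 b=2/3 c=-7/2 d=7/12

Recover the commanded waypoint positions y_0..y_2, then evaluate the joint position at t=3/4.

y_0=0 y_1=3 y_2=-5
S(3/4) = 337/128

y_0 = S_0(0) = a_0 = 0
y_1 = S_1(0) = a_1 = 3
y_2 = S_1(2) = -5
t_q=3/4 is in segment 0 (τ=3/4); S_0(τ)=337/128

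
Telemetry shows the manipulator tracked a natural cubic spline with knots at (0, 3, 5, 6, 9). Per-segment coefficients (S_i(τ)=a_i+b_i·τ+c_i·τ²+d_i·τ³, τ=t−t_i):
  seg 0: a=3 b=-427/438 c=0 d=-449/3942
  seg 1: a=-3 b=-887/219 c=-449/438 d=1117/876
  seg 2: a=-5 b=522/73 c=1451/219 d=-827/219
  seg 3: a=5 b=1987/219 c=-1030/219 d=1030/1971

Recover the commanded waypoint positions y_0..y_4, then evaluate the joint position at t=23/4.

y_0=3 y_1=-3 y_2=-5 y_3=5 y_4=4
S(23/4) = 11665/4672

y_0 = S_0(0) = a_0 = 3
y_1 = S_1(0) = a_1 = -3
y_2 = S_2(0) = a_2 = -5
y_3 = S_3(0) = a_3 = 5
y_4 = S_3(3) = 4
t_q=23/4 is in segment 2 (τ=3/4); S_2(τ)=11665/4672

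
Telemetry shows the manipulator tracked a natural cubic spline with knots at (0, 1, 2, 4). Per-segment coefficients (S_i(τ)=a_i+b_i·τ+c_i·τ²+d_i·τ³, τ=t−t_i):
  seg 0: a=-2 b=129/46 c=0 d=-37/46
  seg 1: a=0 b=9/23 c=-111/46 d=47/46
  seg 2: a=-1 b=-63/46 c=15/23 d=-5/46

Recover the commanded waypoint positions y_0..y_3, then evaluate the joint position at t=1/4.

y_0=-2 y_1=0 y_2=-1 y_3=-2
S(1/4) = -3861/2944

y_0 = S_0(0) = a_0 = -2
y_1 = S_1(0) = a_1 = 0
y_2 = S_2(0) = a_2 = -1
y_3 = S_2(2) = -2
t_q=1/4 is in segment 0 (τ=1/4); S_0(τ)=-3861/2944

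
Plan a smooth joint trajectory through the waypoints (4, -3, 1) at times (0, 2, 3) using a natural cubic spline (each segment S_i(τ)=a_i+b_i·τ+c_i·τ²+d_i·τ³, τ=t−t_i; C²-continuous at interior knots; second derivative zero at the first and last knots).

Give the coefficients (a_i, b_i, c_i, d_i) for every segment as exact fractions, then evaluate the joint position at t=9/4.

  seg 0: a=4 b=-6 c=0 d=5/8
  seg 1: a=-3 b=3/2 c=15/4 d=-5/4
S(9/4) = -617/256

Δ: Δ0=-7/2, Δ1=4
row 1: diag=6, rhs=45; c'=1/6, d'=15/2
back: M1=15/2
M: M0=0, M1=15/2, M2=0
seg 0: a=4, c=M0/2=0, d=(M1−M0)/(6·2)=5/8, b=Δ0−h0·(2M0+M1)/6=-6
seg 1: a=-3, c=M1/2=15/4, d=(M2−M1)/(6·1)=-5/4, b=Δ1−h1·(2M1+M2)/6=3/2
t_q=9/4 → seg 1, τ=1/4; S=-3+3/2·τ+15/4·τ²+-5/4·τ³=-617/256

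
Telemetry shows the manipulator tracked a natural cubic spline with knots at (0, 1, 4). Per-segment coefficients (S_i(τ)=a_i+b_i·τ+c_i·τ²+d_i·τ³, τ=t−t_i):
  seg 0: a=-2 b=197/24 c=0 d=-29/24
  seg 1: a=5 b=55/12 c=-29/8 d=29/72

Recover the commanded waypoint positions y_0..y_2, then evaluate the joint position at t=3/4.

y_0=-2 y_1=5 y_2=-3
S(3/4) = 1867/512

y_0 = S_0(0) = a_0 = -2
y_1 = S_1(0) = a_1 = 5
y_2 = S_1(3) = -3
t_q=3/4 is in segment 0 (τ=3/4); S_0(τ)=1867/512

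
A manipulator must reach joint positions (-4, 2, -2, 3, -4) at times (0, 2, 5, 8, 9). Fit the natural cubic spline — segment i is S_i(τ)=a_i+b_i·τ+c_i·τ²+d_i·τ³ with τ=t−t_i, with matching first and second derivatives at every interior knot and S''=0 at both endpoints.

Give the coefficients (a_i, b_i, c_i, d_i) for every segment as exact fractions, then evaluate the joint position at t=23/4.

Δ: Δ0=3, Δ1=-4/3, Δ2=5/3, Δ3=-7
row 1: diag=10, rhs=-26; c'=3/10, d'=-13/5
row 2: denom=12−3·3/10=111/10; d'=(18−3·-13/5)/(111/10)=86/37
row 3: denom=8−3·10/37=266/37; d'=(-52−3·86/37)/(266/37)=-1091/133
back: M3=-1091/133
back: M2=86/37−10/37·-1091/133=604/133
back: M1=-13/5−3/10·604/133=-527/133
M: M0=0, M1=-527/133, M2=604/133, M3=-1091/133, M4=0
seg 0: a=-4, c=M0/2=0, d=(M1−M0)/(6·2)=-527/1596, b=Δ0−h0·(2M0+M1)/6=1724/399
seg 1: a=2, c=M1/2=-527/266, d=(M2−M1)/(6·3)=377/798, b=Δ1−h1·(2M1+M2)/6=143/399
seg 2: a=-2, c=M2/2=302/133, d=(M3−M2)/(6·3)=-565/798, b=Δ2−h2·(2M2+M3)/6=979/798
seg 3: a=3, c=M3/2=-1091/266, d=(M4−M3)/(6·1)=1091/798, b=Δ3−h3·(2M3+M4)/6=-1702/399
t_q=23/4 → seg 2, τ=3/4; S=-2+979/798·τ+302/133·τ²+-565/798·τ³=-1725/17024

  seg 0: a=-4 b=1724/399 c=0 d=-527/1596
  seg 1: a=2 b=143/399 c=-527/266 d=377/798
  seg 2: a=-2 b=979/798 c=302/133 d=-565/798
  seg 3: a=3 b=-1702/399 c=-1091/266 d=1091/798
S(23/4) = -1725/17024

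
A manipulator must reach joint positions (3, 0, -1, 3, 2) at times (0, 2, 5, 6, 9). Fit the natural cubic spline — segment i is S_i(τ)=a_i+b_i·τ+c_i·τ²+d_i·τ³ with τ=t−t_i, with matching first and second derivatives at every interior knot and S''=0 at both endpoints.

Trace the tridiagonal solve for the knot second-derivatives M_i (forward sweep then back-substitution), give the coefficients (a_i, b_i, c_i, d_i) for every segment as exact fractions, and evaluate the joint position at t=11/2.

  seg 0: a=3 b=-125/93 c=0 d=-29/744
  seg 1: a=0 b=-337/186 c=-29/124 d=811/3348
  seg 2: a=-1 b=1237/372 c=181/93 d=-473/372
  seg 3: a=3 b=211/62 c=-695/372 d=695/3348
S(11/2) = 2947/2976

Δ: Δ0=-3/2, Δ1=-1/3, Δ2=4, Δ3=-1/3
row 1: diag=10, rhs=7; c'=3/10, d'=7/10
row 2: denom=8−3·3/10=71/10; d'=(26−3·7/10)/(71/10)=239/71
row 3: denom=8−1·10/71=558/71; d'=(-26−1·239/71)/(558/71)=-695/186
back: M3=-695/186
back: M2=239/71−10/71·-695/186=362/93
back: M1=7/10−3/10·362/93=-29/62
M: M0=0, M1=-29/62, M2=362/93, M3=-695/186, M4=0
seg 0: a=3, c=M0/2=0, d=(M1−M0)/(6·2)=-29/744, b=Δ0−h0·(2M0+M1)/6=-125/93
seg 1: a=0, c=M1/2=-29/124, d=(M2−M1)/(6·3)=811/3348, b=Δ1−h1·(2M1+M2)/6=-337/186
seg 2: a=-1, c=M2/2=181/93, d=(M3−M2)/(6·1)=-473/372, b=Δ2−h2·(2M2+M3)/6=1237/372
seg 3: a=3, c=M3/2=-695/372, d=(M4−M3)/(6·3)=695/3348, b=Δ3−h3·(2M3+M4)/6=211/62
t_q=11/2 → seg 2, τ=1/2; S=-1+1237/372·τ+181/93·τ²+-473/372·τ³=2947/2976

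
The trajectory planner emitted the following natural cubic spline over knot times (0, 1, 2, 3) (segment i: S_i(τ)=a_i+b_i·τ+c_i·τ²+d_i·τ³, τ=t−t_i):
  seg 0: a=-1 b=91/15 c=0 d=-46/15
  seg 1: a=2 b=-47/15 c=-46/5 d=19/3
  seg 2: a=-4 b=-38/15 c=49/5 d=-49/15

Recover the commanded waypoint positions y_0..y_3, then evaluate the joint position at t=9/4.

y_0 = S_0(0) = a_0 = -1
y_1 = S_1(0) = a_1 = 2
y_2 = S_2(0) = a_2 = -4
y_3 = S_2(1) = 0
t_q=9/4 is in segment 2 (τ=1/4); S_2(τ)=-1303/320

y_0=-1 y_1=2 y_2=-4 y_3=0
S(9/4) = -1303/320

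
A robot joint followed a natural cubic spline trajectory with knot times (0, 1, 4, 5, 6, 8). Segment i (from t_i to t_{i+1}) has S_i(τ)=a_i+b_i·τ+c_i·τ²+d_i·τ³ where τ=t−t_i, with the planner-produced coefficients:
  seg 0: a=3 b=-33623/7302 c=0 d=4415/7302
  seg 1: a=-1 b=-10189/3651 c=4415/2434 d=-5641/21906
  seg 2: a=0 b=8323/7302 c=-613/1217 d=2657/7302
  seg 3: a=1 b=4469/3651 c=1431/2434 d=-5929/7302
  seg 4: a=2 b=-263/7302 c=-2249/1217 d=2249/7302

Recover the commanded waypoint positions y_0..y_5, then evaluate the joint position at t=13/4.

y_0 = S_0(0) = a_0 = 3
y_1 = S_1(0) = a_1 = -1
y_2 = S_2(0) = a_2 = 0
y_3 = S_3(0) = a_3 = 1
y_4 = S_4(0) = a_4 = 2
y_5 = S_4(2) = -3
t_q=13/4 is in segment 1 (τ=9/4); S_1(τ)=-160381/155776

y_0=3 y_1=-1 y_2=0 y_3=1 y_4=2 y_5=-3
S(13/4) = -160381/155776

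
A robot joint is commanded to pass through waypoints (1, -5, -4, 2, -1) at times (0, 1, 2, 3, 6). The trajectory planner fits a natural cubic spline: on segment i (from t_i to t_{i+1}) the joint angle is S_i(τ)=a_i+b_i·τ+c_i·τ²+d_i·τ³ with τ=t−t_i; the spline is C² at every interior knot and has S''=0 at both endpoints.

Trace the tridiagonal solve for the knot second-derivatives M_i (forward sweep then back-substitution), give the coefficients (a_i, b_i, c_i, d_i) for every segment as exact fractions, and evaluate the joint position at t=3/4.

Δ: Δ0=-6, Δ1=1, Δ2=6, Δ3=-1
row 1: diag=4, rhs=42; c'=1/4, d'=21/2
row 2: denom=4−1·1/4=15/4; d'=(30−1·21/2)/(15/4)=26/5
row 3: denom=8−1·4/15=116/15; d'=(-42−1·26/5)/(116/15)=-177/29
back: M3=-177/29
back: M2=26/5−4/15·-177/29=198/29
back: M1=21/2−1/4·198/29=255/29
M: M0=0, M1=255/29, M2=198/29, M3=-177/29, M4=0
seg 0: a=1, c=M0/2=0, d=(M1−M0)/(6·1)=85/58, b=Δ0−h0·(2M0+M1)/6=-433/58
seg 1: a=-5, c=M1/2=255/58, d=(M2−M1)/(6·1)=-19/58, b=Δ1−h1·(2M1+M2)/6=-89/29
seg 2: a=-4, c=M2/2=99/29, d=(M3−M2)/(6·1)=-125/58, b=Δ2−h2·(2M2+M3)/6=275/58
seg 3: a=2, c=M3/2=-177/58, d=(M4−M3)/(6·3)=59/174, b=Δ3−h3·(2M3+M4)/6=148/29
t_q=3/4 → seg 0, τ=3/4; S=1+-433/58·τ+0·τ²+85/58·τ³=-14777/3712

  seg 0: a=1 b=-433/58 c=0 d=85/58
  seg 1: a=-5 b=-89/29 c=255/58 d=-19/58
  seg 2: a=-4 b=275/58 c=99/29 d=-125/58
  seg 3: a=2 b=148/29 c=-177/58 d=59/174
S(3/4) = -14777/3712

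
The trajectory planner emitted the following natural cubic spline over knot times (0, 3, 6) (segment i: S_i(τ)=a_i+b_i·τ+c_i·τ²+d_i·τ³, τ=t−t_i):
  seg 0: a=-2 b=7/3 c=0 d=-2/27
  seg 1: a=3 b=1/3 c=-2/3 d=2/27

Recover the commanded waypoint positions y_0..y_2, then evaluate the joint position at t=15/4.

y_0 = S_0(0) = a_0 = -2
y_1 = S_1(0) = a_1 = 3
y_2 = S_1(3) = 0
t_q=15/4 is in segment 1 (τ=3/4); S_1(τ)=93/32

y_0=-2 y_1=3 y_2=0
S(15/4) = 93/32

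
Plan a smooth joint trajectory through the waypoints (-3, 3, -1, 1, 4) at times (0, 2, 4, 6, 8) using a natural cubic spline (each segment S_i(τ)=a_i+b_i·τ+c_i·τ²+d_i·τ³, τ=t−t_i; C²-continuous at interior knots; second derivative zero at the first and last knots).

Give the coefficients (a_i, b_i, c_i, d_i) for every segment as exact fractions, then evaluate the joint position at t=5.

  seg 0: a=-3 b=509/112 c=0 d=-173/448
  seg 1: a=3 b=-5/56 c=-519/224 d=305/448
  seg 2: a=-1 b=-19/16 c=99/56 d=-151/448
  seg 3: a=1 b=103/56 c=-57/224 d=19/448
S(5) = -339/448

Δ: Δ0=3, Δ1=-2, Δ2=1, Δ3=3/2
row 1: diag=8, rhs=-30; c'=1/4, d'=-15/4
row 2: denom=8−2·1/4=15/2; d'=(18−2·-15/4)/(15/2)=17/5
row 3: denom=8−2·4/15=112/15; d'=(3−2·17/5)/(112/15)=-57/112
back: M3=-57/112
back: M2=17/5−4/15·-57/112=99/28
back: M1=-15/4−1/4·99/28=-519/112
M: M0=0, M1=-519/112, M2=99/28, M3=-57/112, M4=0
seg 0: a=-3, c=M0/2=0, d=(M1−M0)/(6·2)=-173/448, b=Δ0−h0·(2M0+M1)/6=509/112
seg 1: a=3, c=M1/2=-519/224, d=(M2−M1)/(6·2)=305/448, b=Δ1−h1·(2M1+M2)/6=-5/56
seg 2: a=-1, c=M2/2=99/56, d=(M3−M2)/(6·2)=-151/448, b=Δ2−h2·(2M2+M3)/6=-19/16
seg 3: a=1, c=M3/2=-57/224, d=(M4−M3)/(6·2)=19/448, b=Δ3−h3·(2M3+M4)/6=103/56
t_q=5 → seg 2, τ=1; S=-1+-19/16·τ+99/56·τ²+-151/448·τ³=-339/448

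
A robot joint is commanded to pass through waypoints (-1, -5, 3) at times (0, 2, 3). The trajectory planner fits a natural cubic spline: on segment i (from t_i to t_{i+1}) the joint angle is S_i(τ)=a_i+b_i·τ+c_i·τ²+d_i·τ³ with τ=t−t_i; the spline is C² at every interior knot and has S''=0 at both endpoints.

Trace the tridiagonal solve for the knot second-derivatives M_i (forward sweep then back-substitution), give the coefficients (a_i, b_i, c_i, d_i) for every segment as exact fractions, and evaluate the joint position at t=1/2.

Δ: Δ0=-2, Δ1=8
row 1: diag=6, rhs=60; c'=1/6, d'=10
back: M1=10
M: M0=0, M1=10, M2=0
seg 0: a=-1, c=M0/2=0, d=(M1−M0)/(6·2)=5/6, b=Δ0−h0·(2M0+M1)/6=-16/3
seg 1: a=-5, c=M1/2=5, d=(M2−M1)/(6·1)=-5/3, b=Δ1−h1·(2M1+M2)/6=14/3
t_q=1/2 → seg 0, τ=1/2; S=-1+-16/3·τ+0·τ²+5/6·τ³=-57/16

  seg 0: a=-1 b=-16/3 c=0 d=5/6
  seg 1: a=-5 b=14/3 c=5 d=-5/3
S(1/2) = -57/16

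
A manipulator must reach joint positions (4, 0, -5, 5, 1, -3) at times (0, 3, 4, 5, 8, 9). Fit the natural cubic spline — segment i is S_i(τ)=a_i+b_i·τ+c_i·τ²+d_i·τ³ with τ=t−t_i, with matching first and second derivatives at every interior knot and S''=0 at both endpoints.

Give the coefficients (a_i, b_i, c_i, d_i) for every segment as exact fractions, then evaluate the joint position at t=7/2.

Δ: Δ0=-4/3, Δ1=-5, Δ2=10, Δ3=-4/3, Δ4=-4
row 1: diag=8, rhs=-22; c'=1/8, d'=-11/4
row 2: denom=4−1·1/8=31/8; d'=(90−1·-11/4)/(31/8)=742/31
row 3: denom=8−1·8/31=240/31; d'=(-68−1·742/31)/(240/31)=-95/8
row 4: denom=8−3·31/80=547/80; d'=(-16−3·-95/8)/(547/80)=1570/547
back: M4=1570/547
back: M3=-95/8−31/80·1570/547=-7104/547
back: M2=742/31−8/31·-7104/547=14926/547
back: M1=-11/4−1/8·14926/547=-3370/547
M: M0=0, M1=-3370/547, M2=14926/547, M3=-7104/547, M4=1570/547, M5=0
seg 0: a=4, c=M0/2=0, d=(M1−M0)/(6·3)=-1685/4923, b=Δ0−h0·(2M0+M1)/6=2867/1641
seg 1: a=0, c=M1/2=-1685/547, d=(M2−M1)/(6·1)=9148/1641, b=Δ1−h1·(2M1+M2)/6=-12298/1641
seg 2: a=-5, c=M2/2=7463/547, d=(M3−M2)/(6·1)=-11015/1641, b=Δ2−h2·(2M2+M3)/6=5036/1641
seg 3: a=5, c=M3/2=-3552/547, d=(M4−M3)/(6·3)=4337/4923, b=Δ3−h3·(2M3+M4)/6=16769/1641
seg 4: a=1, c=M4/2=785/547, d=(M5−M4)/(6·1)=-785/1641, b=Δ4−h4·(2M4+M5)/6=-8134/1641
t_q=7/2 → seg 1, τ=1/2; S=0+-12298/1641·τ+-1685/547·τ²+9148/1641·τ³=-8359/2188

  seg 0: a=4 b=2867/1641 c=0 d=-1685/4923
  seg 1: a=0 b=-12298/1641 c=-1685/547 d=9148/1641
  seg 2: a=-5 b=5036/1641 c=7463/547 d=-11015/1641
  seg 3: a=5 b=16769/1641 c=-3552/547 d=4337/4923
  seg 4: a=1 b=-8134/1641 c=785/547 d=-785/1641
S(7/2) = -8359/2188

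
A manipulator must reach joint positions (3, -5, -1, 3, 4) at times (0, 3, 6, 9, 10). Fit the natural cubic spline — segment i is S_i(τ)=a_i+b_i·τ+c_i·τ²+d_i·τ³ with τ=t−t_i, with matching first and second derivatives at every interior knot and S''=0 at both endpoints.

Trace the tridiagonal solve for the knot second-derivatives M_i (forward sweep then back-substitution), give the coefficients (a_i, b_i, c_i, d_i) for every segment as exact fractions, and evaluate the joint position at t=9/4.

  seg 0: a=3 b=-403/108 c=0 d=115/972
  seg 1: a=-5 b=-29/54 c=115/108 d=-143/972
  seg 2: a=-1 b=203/108 c=-7/27 d=25/972
  seg 3: a=3 b=55/54 c=-1/36 d=1/108
S(9/4) = -3109/768

Δ: Δ0=-8/3, Δ1=4/3, Δ2=4/3, Δ3=1
row 1: diag=12, rhs=24; c'=1/4, d'=2
row 2: denom=12−3·1/4=45/4; d'=(0−3·2)/(45/4)=-8/15
row 3: denom=8−3·4/15=36/5; d'=(-2−3·-8/15)/(36/5)=-1/18
back: M3=-1/18
back: M2=-8/15−4/15·-1/18=-14/27
back: M1=2−1/4·-14/27=115/54
M: M0=0, M1=115/54, M2=-14/27, M3=-1/18, M4=0
seg 0: a=3, c=M0/2=0, d=(M1−M0)/(6·3)=115/972, b=Δ0−h0·(2M0+M1)/6=-403/108
seg 1: a=-5, c=M1/2=115/108, d=(M2−M1)/(6·3)=-143/972, b=Δ1−h1·(2M1+M2)/6=-29/54
seg 2: a=-1, c=M2/2=-7/27, d=(M3−M2)/(6·3)=25/972, b=Δ2−h2·(2M2+M3)/6=203/108
seg 3: a=3, c=M3/2=-1/36, d=(M4−M3)/(6·1)=1/108, b=Δ3−h3·(2M3+M4)/6=55/54
t_q=9/4 → seg 0, τ=9/4; S=3+-403/108·τ+0·τ²+115/972·τ³=-3109/768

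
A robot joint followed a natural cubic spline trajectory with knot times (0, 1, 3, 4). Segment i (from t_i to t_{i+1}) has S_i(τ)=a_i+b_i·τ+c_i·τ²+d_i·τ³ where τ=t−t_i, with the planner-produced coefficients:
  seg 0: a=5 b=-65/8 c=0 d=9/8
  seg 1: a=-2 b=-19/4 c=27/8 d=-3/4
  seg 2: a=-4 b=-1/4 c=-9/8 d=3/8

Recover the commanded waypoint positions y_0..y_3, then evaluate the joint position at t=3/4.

y_0=5 y_1=-2 y_2=-4 y_3=-5
S(3/4) = -317/512

y_0 = S_0(0) = a_0 = 5
y_1 = S_1(0) = a_1 = -2
y_2 = S_2(0) = a_2 = -4
y_3 = S_2(1) = -5
t_q=3/4 is in segment 0 (τ=3/4); S_0(τ)=-317/512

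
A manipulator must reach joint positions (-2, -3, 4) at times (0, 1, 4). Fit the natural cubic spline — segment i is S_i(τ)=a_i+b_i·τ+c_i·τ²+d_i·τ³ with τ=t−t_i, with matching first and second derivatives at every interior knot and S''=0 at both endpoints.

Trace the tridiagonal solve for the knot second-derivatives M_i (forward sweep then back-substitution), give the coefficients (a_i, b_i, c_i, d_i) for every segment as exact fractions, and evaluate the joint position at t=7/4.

Δ: Δ0=-1, Δ1=7/3
row 1: diag=8, rhs=20; c'=3/8, d'=5/2
back: M1=5/2
M: M0=0, M1=5/2, M2=0
seg 0: a=-2, c=M0/2=0, d=(M1−M0)/(6·1)=5/12, b=Δ0−h0·(2M0+M1)/6=-17/12
seg 1: a=-3, c=M1/2=5/4, d=(M2−M1)/(6·3)=-5/36, b=Δ1−h1·(2M1+M2)/6=-1/6
t_q=7/4 → seg 1, τ=3/4; S=-3+-1/6·τ+5/4·τ²+-5/36·τ³=-635/256

  seg 0: a=-2 b=-17/12 c=0 d=5/12
  seg 1: a=-3 b=-1/6 c=5/4 d=-5/36
S(7/4) = -635/256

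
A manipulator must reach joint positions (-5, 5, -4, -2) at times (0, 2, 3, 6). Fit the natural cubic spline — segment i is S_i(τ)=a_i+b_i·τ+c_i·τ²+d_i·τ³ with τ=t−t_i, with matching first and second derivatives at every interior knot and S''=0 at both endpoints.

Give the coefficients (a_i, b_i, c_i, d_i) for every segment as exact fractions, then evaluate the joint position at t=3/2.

  seg 0: a=-5 b=1435/141 c=0 d=-365/282
  seg 1: a=5 b=-755/141 c=-365/47 d=581/141
  seg 2: a=-4 b=-1202/141 c=216/47 d=-24/47
S(3/2) = 4435/752

Δ: Δ0=5, Δ1=-9, Δ2=2/3
row 1: diag=6, rhs=-84; c'=1/6, d'=-14
row 2: denom=8−1·1/6=47/6; d'=(58−1·-14)/(47/6)=432/47
back: M2=432/47
back: M1=-14−1/6·432/47=-730/47
M: M0=0, M1=-730/47, M2=432/47, M3=0
seg 0: a=-5, c=M0/2=0, d=(M1−M0)/(6·2)=-365/282, b=Δ0−h0·(2M0+M1)/6=1435/141
seg 1: a=5, c=M1/2=-365/47, d=(M2−M1)/(6·1)=581/141, b=Δ1−h1·(2M1+M2)/6=-755/141
seg 2: a=-4, c=M2/2=216/47, d=(M3−M2)/(6·3)=-24/47, b=Δ2−h2·(2M2+M3)/6=-1202/141
t_q=3/2 → seg 0, τ=3/2; S=-5+1435/141·τ+0·τ²+-365/282·τ³=4435/752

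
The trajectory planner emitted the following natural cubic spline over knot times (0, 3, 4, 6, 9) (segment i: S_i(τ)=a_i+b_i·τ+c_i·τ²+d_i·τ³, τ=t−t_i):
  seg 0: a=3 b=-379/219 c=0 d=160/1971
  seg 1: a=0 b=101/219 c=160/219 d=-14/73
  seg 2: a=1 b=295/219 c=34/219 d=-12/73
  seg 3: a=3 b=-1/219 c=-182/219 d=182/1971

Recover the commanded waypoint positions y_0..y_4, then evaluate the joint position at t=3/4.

y_0=3 y_1=0 y_2=1 y_3=3 y_4=-2
S(3/4) = 507/292

y_0 = S_0(0) = a_0 = 3
y_1 = S_1(0) = a_1 = 0
y_2 = S_2(0) = a_2 = 1
y_3 = S_3(0) = a_3 = 3
y_4 = S_3(3) = -2
t_q=3/4 is in segment 0 (τ=3/4); S_0(τ)=507/292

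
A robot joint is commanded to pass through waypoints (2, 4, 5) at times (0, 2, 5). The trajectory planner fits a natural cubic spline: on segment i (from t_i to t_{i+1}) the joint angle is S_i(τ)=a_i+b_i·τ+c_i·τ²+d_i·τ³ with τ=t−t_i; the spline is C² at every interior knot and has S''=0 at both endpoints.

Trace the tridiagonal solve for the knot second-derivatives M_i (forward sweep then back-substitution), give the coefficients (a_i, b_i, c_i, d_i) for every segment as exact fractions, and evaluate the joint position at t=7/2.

  seg 0: a=2 b=17/15 c=0 d=-1/30
  seg 1: a=4 b=11/15 c=-1/5 d=1/45
S(7/2) = 189/40

Δ: Δ0=1, Δ1=1/3
row 1: diag=10, rhs=-4; c'=3/10, d'=-2/5
back: M1=-2/5
M: M0=0, M1=-2/5, M2=0
seg 0: a=2, c=M0/2=0, d=(M1−M0)/(6·2)=-1/30, b=Δ0−h0·(2M0+M1)/6=17/15
seg 1: a=4, c=M1/2=-1/5, d=(M2−M1)/(6·3)=1/45, b=Δ1−h1·(2M1+M2)/6=11/15
t_q=7/2 → seg 1, τ=3/2; S=4+11/15·τ+-1/5·τ²+1/45·τ³=189/40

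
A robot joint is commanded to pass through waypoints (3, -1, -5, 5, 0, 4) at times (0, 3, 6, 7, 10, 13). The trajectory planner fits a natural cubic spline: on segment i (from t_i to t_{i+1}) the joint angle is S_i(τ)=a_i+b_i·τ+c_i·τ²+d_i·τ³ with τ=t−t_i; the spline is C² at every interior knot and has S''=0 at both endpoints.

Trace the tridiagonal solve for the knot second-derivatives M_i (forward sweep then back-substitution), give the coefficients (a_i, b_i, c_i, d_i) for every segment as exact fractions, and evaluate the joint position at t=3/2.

  seg 0: a=3 b=7/165 c=0 d=-227/1485
  seg 1: a=-1 b=-674/165 c=-227/165 d=227/297
  seg 2: a=-5 b=1369/165 c=908/165 d=-19/5
  seg 3: a=5 b=1304/165 c=-973/165 d=268/297
  seg 4: a=0 b=-514/165 c=367/165 d=-367/1485
S(3/2) = 1121/440

Δ: Δ0=-4/3, Δ1=-4/3, Δ2=10, Δ3=-5/3, Δ4=4/3
row 1: diag=12, rhs=0; c'=1/4, d'=0
row 2: denom=8−3·1/4=29/4; d'=(68−3·0)/(29/4)=272/29
row 3: denom=8−1·4/29=228/29; d'=(-70−1·272/29)/(228/29)=-1151/114
row 4: denom=12−3·29/76=825/76; d'=(18−3·-1151/114)/(825/76)=734/165
back: M4=734/165
back: M3=-1151/114−29/76·734/165=-1946/165
back: M2=272/29−4/29·-1946/165=1816/165
back: M1=0−1/4·1816/165=-454/165
M: M0=0, M1=-454/165, M2=1816/165, M3=-1946/165, M4=734/165, M5=0
seg 0: a=3, c=M0/2=0, d=(M1−M0)/(6·3)=-227/1485, b=Δ0−h0·(2M0+M1)/6=7/165
seg 1: a=-1, c=M1/2=-227/165, d=(M2−M1)/(6·3)=227/297, b=Δ1−h1·(2M1+M2)/6=-674/165
seg 2: a=-5, c=M2/2=908/165, d=(M3−M2)/(6·1)=-19/5, b=Δ2−h2·(2M2+M3)/6=1369/165
seg 3: a=5, c=M3/2=-973/165, d=(M4−M3)/(6·3)=268/297, b=Δ3−h3·(2M3+M4)/6=1304/165
seg 4: a=0, c=M4/2=367/165, d=(M5−M4)/(6·3)=-367/1485, b=Δ4−h4·(2M4+M5)/6=-514/165
t_q=3/2 → seg 0, τ=3/2; S=3+7/165·τ+0·τ²+-227/1485·τ³=1121/440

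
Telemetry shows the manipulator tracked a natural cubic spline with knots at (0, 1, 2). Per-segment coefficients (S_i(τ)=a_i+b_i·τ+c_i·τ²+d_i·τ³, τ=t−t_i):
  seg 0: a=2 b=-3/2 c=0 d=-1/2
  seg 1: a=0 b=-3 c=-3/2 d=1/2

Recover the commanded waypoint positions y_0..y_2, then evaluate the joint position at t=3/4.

y_0=2 y_1=0 y_2=-4
S(3/4) = 85/128

y_0 = S_0(0) = a_0 = 2
y_1 = S_1(0) = a_1 = 0
y_2 = S_1(1) = -4
t_q=3/4 is in segment 0 (τ=3/4); S_0(τ)=85/128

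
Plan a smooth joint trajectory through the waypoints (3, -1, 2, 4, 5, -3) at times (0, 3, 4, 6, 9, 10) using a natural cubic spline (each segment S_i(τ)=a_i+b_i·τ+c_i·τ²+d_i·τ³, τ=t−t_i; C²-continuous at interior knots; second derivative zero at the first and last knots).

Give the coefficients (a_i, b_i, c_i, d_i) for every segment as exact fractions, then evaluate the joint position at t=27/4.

Δ: Δ0=-4/3, Δ1=3, Δ2=1, Δ3=1/3, Δ4=-8
row 1: diag=8, rhs=26; c'=1/8, d'=13/4
row 2: denom=6−1·1/8=47/8; d'=(-12−1·13/4)/(47/8)=-122/47
row 3: denom=10−2·16/47=438/47; d'=(-4−2·-122/47)/(438/47)=28/219
row 4: denom=8−3·47/146=1027/146; d'=(-50−3·28/219)/(1027/146)=-7356/1027
back: M4=-7356/1027
back: M3=28/219−47/146·-7356/1027=7498/3081
back: M2=-122/47−16/47·7498/3081=-10550/3081
back: M1=13/4−1/8·-10550/3081=11332/3081
M: M0=0, M1=11332/3081, M2=-10550/3081, M3=7498/3081, M4=-7356/1027, M5=0
seg 0: a=3, c=M0/2=0, d=(M1−M0)/(6·3)=5666/27729, b=Δ0−h0·(2M0+M1)/6=-3258/1027
seg 1: a=-1, c=M1/2=5666/3081, d=(M2−M1)/(6·1)=-3647/3081, b=Δ1−h1·(2M1+M2)/6=2408/1027
seg 2: a=2, c=M2/2=-5275/3081, d=(M3−M2)/(6·2)=1504/3081, b=Δ2−h2·(2M2+M3)/6=7615/3081
seg 3: a=4, c=M3/2=3749/3081, d=(M4−M3)/(6·3)=-14783/27729, b=Δ3−h3·(2M3+M4)/6=117/79
seg 4: a=5, c=M4/2=-3678/1027, d=(M5−M4)/(6·1)=1226/1027, b=Δ4−h4·(2M4+M5)/6=-5764/1027
t_q=27/4 → seg 3, τ=3/4; S=4+117/79·τ+3749/3081·τ²+-14783/27729·τ³=366125/65728

  seg 0: a=3 b=-3258/1027 c=0 d=5666/27729
  seg 1: a=-1 b=2408/1027 c=5666/3081 d=-3647/3081
  seg 2: a=2 b=7615/3081 c=-5275/3081 d=1504/3081
  seg 3: a=4 b=117/79 c=3749/3081 d=-14783/27729
  seg 4: a=5 b=-5764/1027 c=-3678/1027 d=1226/1027
S(27/4) = 366125/65728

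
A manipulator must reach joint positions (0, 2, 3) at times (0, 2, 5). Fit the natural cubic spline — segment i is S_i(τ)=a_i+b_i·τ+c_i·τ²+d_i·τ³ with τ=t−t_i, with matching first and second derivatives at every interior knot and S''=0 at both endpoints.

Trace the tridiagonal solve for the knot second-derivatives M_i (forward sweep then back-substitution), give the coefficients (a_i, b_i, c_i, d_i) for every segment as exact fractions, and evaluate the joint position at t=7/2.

Δ: Δ0=1, Δ1=1/3
row 1: diag=10, rhs=-4; c'=3/10, d'=-2/5
back: M1=-2/5
M: M0=0, M1=-2/5, M2=0
seg 0: a=0, c=M0/2=0, d=(M1−M0)/(6·2)=-1/30, b=Δ0−h0·(2M0+M1)/6=17/15
seg 1: a=2, c=M1/2=-1/5, d=(M2−M1)/(6·3)=1/45, b=Δ1−h1·(2M1+M2)/6=11/15
t_q=7/2 → seg 1, τ=3/2; S=2+11/15·τ+-1/5·τ²+1/45·τ³=109/40

  seg 0: a=0 b=17/15 c=0 d=-1/30
  seg 1: a=2 b=11/15 c=-1/5 d=1/45
S(7/2) = 109/40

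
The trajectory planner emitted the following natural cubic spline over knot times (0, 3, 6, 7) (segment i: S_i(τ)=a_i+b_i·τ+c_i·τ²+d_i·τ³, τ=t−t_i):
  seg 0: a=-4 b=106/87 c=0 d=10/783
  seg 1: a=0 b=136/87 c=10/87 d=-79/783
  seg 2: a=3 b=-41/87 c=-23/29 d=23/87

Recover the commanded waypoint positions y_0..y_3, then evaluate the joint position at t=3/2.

y_0 = S_0(0) = a_0 = -4
y_1 = S_1(0) = a_1 = 0
y_2 = S_2(0) = a_2 = 3
y_3 = S_2(1) = 2
t_q=3/2 is in segment 0 (τ=3/2); S_0(τ)=-247/116

y_0=-4 y_1=0 y_2=3 y_3=2
S(3/2) = -247/116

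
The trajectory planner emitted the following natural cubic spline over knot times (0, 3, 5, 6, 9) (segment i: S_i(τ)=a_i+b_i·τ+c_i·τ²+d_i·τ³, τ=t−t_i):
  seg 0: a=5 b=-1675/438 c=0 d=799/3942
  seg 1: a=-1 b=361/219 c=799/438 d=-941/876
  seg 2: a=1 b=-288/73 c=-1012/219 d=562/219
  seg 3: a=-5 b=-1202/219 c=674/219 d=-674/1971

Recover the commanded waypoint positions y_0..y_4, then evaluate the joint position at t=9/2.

y_0 = S_0(0) = a_0 = 5
y_1 = S_1(0) = a_1 = -1
y_2 = S_2(0) = a_2 = 1
y_3 = S_3(0) = a_3 = -5
y_4 = S_3(3) = -3
t_q=9/2 is in segment 1 (τ=3/2); S_1(τ)=4559/2336

y_0=5 y_1=-1 y_2=1 y_3=-5 y_4=-3
S(9/2) = 4559/2336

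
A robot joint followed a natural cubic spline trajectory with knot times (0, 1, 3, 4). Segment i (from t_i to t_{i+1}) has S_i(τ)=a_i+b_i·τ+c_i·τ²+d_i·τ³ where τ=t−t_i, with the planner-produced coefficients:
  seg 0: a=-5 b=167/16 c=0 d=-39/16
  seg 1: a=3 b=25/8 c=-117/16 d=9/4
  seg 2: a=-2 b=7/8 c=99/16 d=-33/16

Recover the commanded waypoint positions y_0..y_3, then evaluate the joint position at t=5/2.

y_0=-5 y_1=3 y_2=-2 y_3=3
S(5/2) = -75/64

y_0 = S_0(0) = a_0 = -5
y_1 = S_1(0) = a_1 = 3
y_2 = S_2(0) = a_2 = -2
y_3 = S_2(1) = 3
t_q=5/2 is in segment 1 (τ=3/2); S_1(τ)=-75/64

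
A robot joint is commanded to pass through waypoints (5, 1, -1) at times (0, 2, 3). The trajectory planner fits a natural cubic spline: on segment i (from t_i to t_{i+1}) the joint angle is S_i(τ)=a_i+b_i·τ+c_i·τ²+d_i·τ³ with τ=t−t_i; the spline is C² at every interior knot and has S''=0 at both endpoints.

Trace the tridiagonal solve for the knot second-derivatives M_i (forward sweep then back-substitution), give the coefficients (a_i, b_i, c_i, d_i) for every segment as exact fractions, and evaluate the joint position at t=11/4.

Δ: Δ0=-2, Δ1=-2
row 1: diag=6, rhs=0; c'=1/6, d'=0
back: M1=0
M: M0=0, M1=0, M2=0
seg 0: a=5, c=M0/2=0, d=(M1−M0)/(6·2)=0, b=Δ0−h0·(2M0+M1)/6=-2
seg 1: a=1, c=M1/2=0, d=(M2−M1)/(6·1)=0, b=Δ1−h1·(2M1+M2)/6=-2
t_q=11/4 → seg 1, τ=3/4; S=1+-2·τ+0·τ²+0·τ³=-1/2

  seg 0: a=5 b=-2 c=0 d=0
  seg 1: a=1 b=-2 c=0 d=0
S(11/4) = -1/2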